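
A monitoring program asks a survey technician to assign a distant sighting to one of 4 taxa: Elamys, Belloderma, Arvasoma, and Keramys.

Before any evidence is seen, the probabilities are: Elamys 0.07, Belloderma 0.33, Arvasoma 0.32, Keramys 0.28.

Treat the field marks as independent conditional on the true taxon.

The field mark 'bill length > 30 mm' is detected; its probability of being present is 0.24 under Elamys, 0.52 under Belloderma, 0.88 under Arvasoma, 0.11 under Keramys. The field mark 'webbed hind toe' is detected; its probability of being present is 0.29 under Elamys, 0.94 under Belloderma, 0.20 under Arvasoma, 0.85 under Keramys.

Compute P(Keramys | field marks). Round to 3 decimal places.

By Bayes' rule with conditional independence, the unnormalized weight for each hypothesis is prior × ∏ likelihoods:
  Elamys: 0.07 × 0.24 × 0.29 = 0.004872
  Belloderma: 0.33 × 0.52 × 0.94 = 0.1613
  Arvasoma: 0.32 × 0.88 × 0.20 = 0.05632
  Keramys: 0.28 × 0.11 × 0.85 = 0.02618
Normalizing constant Z = 0.004872 + 0.1613 + 0.05632 + 0.02618 = 0.24868.
P(Keramys | evidence) = 0.02618 / 0.24868 ≈ 0.105.

0.105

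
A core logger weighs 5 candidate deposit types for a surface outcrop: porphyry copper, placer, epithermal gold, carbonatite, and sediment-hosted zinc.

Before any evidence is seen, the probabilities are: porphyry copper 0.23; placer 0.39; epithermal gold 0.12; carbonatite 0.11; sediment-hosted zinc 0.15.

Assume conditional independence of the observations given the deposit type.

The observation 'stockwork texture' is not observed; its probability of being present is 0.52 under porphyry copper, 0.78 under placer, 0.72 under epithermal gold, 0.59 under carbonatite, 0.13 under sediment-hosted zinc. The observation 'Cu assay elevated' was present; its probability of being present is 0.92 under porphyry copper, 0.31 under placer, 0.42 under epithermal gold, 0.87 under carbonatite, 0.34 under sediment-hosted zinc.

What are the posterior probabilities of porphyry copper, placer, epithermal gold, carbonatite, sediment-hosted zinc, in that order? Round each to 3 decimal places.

By Bayes' rule with conditional independence, the unnormalized weight for each hypothesis is prior × ∏ likelihoods (using 1 − P(present | H) for each absent observation):
  porphyry copper: 0.23 × (1 − 0.52) × 0.92 = 0.10157
  placer: 0.39 × (1 − 0.78) × 0.31 = 0.026598
  epithermal gold: 0.12 × (1 − 0.72) × 0.42 = 0.014112
  carbonatite: 0.11 × (1 − 0.59) × 0.87 = 0.039237
  sediment-hosted zinc: 0.15 × (1 − 0.13) × 0.34 = 0.04437
The unnormalized weights sum to 0.22589.
P(porphyry copper | evidence) = 0.10157 / 0.22589 ≈ 0.450
P(placer | evidence) = 0.026598 / 0.22589 ≈ 0.118
P(epithermal gold | evidence) = 0.014112 / 0.22589 ≈ 0.062
P(carbonatite | evidence) = 0.039237 / 0.22589 ≈ 0.174
P(sediment-hosted zinc | evidence) = 0.04437 / 0.22589 ≈ 0.196

0.450, 0.118, 0.062, 0.174, 0.196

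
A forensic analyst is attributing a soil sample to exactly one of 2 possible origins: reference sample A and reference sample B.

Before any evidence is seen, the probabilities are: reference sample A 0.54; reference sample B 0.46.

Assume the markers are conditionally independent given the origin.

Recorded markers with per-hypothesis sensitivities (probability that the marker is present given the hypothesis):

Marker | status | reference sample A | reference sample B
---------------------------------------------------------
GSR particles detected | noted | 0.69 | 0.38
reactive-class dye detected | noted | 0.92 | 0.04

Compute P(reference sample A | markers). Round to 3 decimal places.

0.980

For each hypothesis, the unnormalized posterior weight is prior × product of the marker likelihoods:
  reference sample A: 0.54 × 0.69 × 0.92 = 0.34279
  reference sample B: 0.46 × 0.38 × 0.04 = 0.006992
Marginal likelihood of the evidence = 0.34978.
P(reference sample A | evidence) = 0.34279 / 0.34978 ≈ 0.980.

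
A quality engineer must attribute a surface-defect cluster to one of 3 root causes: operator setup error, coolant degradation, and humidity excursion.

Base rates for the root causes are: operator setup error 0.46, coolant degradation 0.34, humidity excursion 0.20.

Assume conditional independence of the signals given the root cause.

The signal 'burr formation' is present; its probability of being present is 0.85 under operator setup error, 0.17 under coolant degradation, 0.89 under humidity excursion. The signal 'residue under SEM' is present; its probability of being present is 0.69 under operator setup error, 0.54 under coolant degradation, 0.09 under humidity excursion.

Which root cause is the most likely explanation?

For each hypothesis, the unnormalized posterior weight is prior × product of the signal likelihoods:
  operator setup error: 0.46 × 0.85 × 0.69 = 0.26979
  coolant degradation: 0.34 × 0.17 × 0.54 = 0.031212
  humidity excursion: 0.20 × 0.89 × 0.09 = 0.01602
Normalizing constant Z = 0.26979 + 0.031212 + 0.01602 = 0.31702.
P(operator setup error | evidence) ≈ 0.26979 / 0.31702 ≈ 0.851
P(coolant degradation | evidence) ≈ 0.031212 / 0.31702 ≈ 0.098
P(humidity excursion | evidence) ≈ 0.01602 / 0.31702 ≈ 0.051
The largest is 0.851, so operator setup error is most probable.

operator setup error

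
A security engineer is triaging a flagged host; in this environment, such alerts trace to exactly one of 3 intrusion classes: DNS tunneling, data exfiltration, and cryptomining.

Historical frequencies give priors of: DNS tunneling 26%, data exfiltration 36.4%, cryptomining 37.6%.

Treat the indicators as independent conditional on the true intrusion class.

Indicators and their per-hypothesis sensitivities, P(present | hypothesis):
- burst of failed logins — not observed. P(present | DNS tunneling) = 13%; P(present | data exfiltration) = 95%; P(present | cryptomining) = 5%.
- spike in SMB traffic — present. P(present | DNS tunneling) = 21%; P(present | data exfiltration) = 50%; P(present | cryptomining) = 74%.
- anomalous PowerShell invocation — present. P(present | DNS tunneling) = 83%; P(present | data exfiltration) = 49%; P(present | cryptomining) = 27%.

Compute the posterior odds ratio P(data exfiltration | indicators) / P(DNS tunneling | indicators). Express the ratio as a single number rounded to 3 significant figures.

Unnormalized posterior weight (prior times the indicator likelihoods) for each of the two hypotheses (using 1 − P(present | H) for each absent indicator):
  data exfiltration: 0.364 × (1 − 0.95) × 0.50 × 0.49 = 0.004459
  DNS tunneling: 0.260 × (1 − 0.13) × 0.21 × 0.83 = 0.039427
Posterior odds = 0.004459 / 0.039427 ≈ 0.113.

0.113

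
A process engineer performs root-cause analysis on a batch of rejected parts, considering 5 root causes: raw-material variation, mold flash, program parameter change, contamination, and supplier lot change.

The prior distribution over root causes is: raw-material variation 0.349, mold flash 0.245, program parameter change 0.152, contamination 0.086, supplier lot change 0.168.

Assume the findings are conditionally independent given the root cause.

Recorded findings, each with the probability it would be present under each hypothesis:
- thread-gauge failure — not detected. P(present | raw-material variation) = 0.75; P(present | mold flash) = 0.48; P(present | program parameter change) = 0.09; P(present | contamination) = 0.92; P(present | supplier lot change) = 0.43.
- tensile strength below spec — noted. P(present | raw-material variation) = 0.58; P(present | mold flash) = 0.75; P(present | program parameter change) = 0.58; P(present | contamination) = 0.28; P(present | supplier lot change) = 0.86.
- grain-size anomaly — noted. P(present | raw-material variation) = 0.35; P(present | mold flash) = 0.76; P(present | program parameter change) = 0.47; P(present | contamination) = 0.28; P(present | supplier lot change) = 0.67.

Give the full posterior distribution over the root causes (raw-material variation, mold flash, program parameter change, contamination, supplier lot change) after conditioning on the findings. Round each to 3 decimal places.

0.096, 0.395, 0.205, 0.003, 0.300

For each hypothesis, the unnormalized posterior weight is prior × product of the finding likelihoods (using 1 − P(present | H) for each absent finding):
  raw-material variation: 0.349 × (1 − 0.75) × 0.58 × 0.35 = 0.017712
  mold flash: 0.245 × (1 − 0.48) × 0.75 × 0.76 = 0.072618
  program parameter change: 0.152 × (1 − 0.09) × 0.58 × 0.47 = 0.037706
  contamination: 0.086 × (1 − 0.92) × 0.28 × 0.28 = 0.00053939
  supplier lot change: 0.168 × (1 − 0.43) × 0.86 × 0.67 = 0.055177
Marginal likelihood of the evidence = 0.18375.
P(raw-material variation | evidence) = 0.017712 / 0.18375 ≈ 0.096
P(mold flash | evidence) = 0.072618 / 0.18375 ≈ 0.395
P(program parameter change | evidence) = 0.037706 / 0.18375 ≈ 0.205
P(contamination | evidence) = 0.00053939 / 0.18375 ≈ 0.003
P(supplier lot change | evidence) = 0.055177 / 0.18375 ≈ 0.300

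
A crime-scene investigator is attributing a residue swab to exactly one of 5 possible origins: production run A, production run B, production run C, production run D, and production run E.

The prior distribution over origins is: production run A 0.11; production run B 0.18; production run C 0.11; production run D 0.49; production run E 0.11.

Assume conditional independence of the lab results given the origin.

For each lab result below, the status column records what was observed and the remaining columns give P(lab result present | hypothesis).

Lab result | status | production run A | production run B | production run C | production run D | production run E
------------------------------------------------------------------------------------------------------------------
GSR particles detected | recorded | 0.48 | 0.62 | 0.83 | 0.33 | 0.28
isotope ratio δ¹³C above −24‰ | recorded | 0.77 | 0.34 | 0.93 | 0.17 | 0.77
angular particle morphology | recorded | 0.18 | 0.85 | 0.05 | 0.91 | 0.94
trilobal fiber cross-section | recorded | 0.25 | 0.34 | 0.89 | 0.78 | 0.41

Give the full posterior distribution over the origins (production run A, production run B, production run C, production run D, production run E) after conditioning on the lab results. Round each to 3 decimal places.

By Bayes' rule with conditional independence, the unnormalized weight for each hypothesis is prior × ∏ likelihoods:
  production run A: 0.11 × 0.48 × 0.77 × 0.18 × 0.25 = 0.0018295
  production run B: 0.18 × 0.62 × 0.34 × 0.85 × 0.34 = 0.010966
  production run C: 0.11 × 0.83 × 0.93 × 0.05 × 0.89 = 0.0037785
  production run D: 0.49 × 0.33 × 0.17 × 0.91 × 0.78 = 0.019512
  production run E: 0.11 × 0.28 × 0.77 × 0.94 × 0.41 = 0.0091401
The unnormalized weights sum to 0.045226.
P(production run A | evidence) = 0.0018295 / 0.045226 ≈ 0.040
P(production run B | evidence) = 0.010966 / 0.045226 ≈ 0.242
P(production run C | evidence) = 0.0037785 / 0.045226 ≈ 0.084
P(production run D | evidence) = 0.019512 / 0.045226 ≈ 0.431
P(production run E | evidence) = 0.0091401 / 0.045226 ≈ 0.202

0.040, 0.242, 0.084, 0.431, 0.202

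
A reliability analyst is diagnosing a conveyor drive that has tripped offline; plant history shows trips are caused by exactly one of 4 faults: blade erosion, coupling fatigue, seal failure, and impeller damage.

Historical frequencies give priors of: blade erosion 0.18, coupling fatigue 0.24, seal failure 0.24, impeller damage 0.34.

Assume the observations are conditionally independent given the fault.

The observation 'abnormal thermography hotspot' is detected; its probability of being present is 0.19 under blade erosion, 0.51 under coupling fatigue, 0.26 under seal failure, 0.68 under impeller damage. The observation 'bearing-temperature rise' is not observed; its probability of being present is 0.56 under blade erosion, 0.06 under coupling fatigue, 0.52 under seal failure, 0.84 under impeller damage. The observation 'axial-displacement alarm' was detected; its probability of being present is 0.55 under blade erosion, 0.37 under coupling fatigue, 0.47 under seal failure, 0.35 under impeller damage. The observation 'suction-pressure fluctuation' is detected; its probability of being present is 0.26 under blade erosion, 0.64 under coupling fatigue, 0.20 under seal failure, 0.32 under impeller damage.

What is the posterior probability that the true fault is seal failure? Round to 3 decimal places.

0.077

Multiply each prior by the joint likelihood of the evidence pattern (using 1 − P(present | H) for each absent observation):
  blade erosion: 0.18 × 0.19 × (1 − 0.56) × 0.55 × 0.26 = 0.0021519
  coupling fatigue: 0.24 × 0.51 × (1 − 0.06) × 0.37 × 0.64 = 0.027245
  seal failure: 0.24 × 0.26 × (1 − 0.52) × 0.47 × 0.20 = 0.0028155
  impeller damage: 0.34 × 0.68 × (1 − 0.84) × 0.35 × 0.32 = 0.0041431
Normalizing constant Z = 0.0021519 + 0.027245 + 0.0028155 + 0.0041431 = 0.036356.
P(seal failure | evidence) = 0.0028155 / 0.036356 ≈ 0.077.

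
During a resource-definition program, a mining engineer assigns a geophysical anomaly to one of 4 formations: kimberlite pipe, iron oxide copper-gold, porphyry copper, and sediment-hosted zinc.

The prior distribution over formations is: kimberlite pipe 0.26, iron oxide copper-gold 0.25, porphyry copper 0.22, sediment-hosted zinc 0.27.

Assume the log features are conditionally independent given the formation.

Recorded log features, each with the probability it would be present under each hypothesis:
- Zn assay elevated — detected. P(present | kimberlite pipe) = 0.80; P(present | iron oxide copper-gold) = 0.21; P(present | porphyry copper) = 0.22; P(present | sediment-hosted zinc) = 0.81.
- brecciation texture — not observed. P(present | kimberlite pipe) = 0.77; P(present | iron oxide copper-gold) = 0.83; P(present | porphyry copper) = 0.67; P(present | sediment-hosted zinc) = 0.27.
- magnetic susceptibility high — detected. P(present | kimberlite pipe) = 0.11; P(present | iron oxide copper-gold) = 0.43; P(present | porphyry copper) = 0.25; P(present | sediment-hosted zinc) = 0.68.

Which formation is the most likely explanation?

sediment-hosted zinc

For each hypothesis, the unnormalized posterior weight is prior × product of the log feature likelihoods (using 1 − P(present | H) for each absent log feature):
  kimberlite pipe: 0.26 × 0.80 × (1 − 0.77) × 0.11 = 0.0052624
  iron oxide copper-gold: 0.25 × 0.21 × (1 − 0.83) × 0.43 = 0.0038378
  porphyry copper: 0.22 × 0.22 × (1 − 0.67) × 0.25 = 0.003993
  sediment-hosted zinc: 0.27 × 0.81 × (1 − 0.27) × 0.68 = 0.10856
Normalizing constant Z = 0.0052624 + 0.0038378 + 0.003993 + 0.10856 = 0.12166.
P(kimberlite pipe | evidence) ≈ 0.0052624 / 0.12166 ≈ 0.043
P(iron oxide copper-gold | evidence) ≈ 0.0038378 / 0.12166 ≈ 0.032
P(porphyry copper | evidence) ≈ 0.003993 / 0.12166 ≈ 0.033
P(sediment-hosted zinc | evidence) ≈ 0.10856 / 0.12166 ≈ 0.892
The largest is 0.892, so sediment-hosted zinc is most probable.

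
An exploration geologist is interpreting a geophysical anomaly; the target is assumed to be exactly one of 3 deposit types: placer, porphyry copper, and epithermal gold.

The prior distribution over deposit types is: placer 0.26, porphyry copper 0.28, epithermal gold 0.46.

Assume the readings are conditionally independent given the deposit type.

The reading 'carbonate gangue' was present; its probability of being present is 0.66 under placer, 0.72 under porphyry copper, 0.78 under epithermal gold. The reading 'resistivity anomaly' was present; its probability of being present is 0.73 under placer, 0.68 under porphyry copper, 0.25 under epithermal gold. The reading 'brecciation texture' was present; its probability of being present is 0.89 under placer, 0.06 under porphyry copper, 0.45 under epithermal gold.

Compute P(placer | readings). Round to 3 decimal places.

For each hypothesis, the unnormalized posterior weight is prior × product of the reading likelihoods:
  placer: 0.26 × 0.66 × 0.73 × 0.89 = 0.11149
  porphyry copper: 0.28 × 0.72 × 0.68 × 0.06 = 0.0082253
  epithermal gold: 0.46 × 0.78 × 0.25 × 0.45 = 0.040365
Marginal likelihood of the evidence = 0.16008.
P(placer | evidence) = 0.11149 / 0.16008 ≈ 0.696.

0.696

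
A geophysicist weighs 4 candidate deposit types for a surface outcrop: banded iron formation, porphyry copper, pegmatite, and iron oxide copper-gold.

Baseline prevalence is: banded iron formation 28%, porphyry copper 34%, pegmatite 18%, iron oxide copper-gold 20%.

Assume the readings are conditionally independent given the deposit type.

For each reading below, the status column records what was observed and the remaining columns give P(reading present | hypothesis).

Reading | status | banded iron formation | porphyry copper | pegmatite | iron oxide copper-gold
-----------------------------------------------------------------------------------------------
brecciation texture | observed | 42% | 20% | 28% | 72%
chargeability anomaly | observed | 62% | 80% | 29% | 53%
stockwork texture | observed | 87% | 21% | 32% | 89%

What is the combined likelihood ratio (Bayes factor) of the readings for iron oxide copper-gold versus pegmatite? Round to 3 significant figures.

Joint likelihood of the reading pattern under each hypothesis:
  iron oxide copper-gold: 0.72 × 0.53 × 0.89 = 0.33962
  pegmatite: 0.28 × 0.29 × 0.32 = 0.025984
Bayes factor = 0.33962 / 0.025984 ≈ 13.1

13.1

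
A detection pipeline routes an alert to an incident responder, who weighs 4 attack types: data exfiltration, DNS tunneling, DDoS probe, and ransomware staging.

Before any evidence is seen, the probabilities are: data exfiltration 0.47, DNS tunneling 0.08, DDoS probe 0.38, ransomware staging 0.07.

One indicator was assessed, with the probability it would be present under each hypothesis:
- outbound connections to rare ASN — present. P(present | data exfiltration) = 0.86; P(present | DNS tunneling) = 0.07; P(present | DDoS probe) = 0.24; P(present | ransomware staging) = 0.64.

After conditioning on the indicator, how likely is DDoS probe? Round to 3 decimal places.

By Bayes' rule, the unnormalized weight for each hypothesis is prior × likelihood:
  data exfiltration: 0.47 × 0.86 = 0.4042
  DNS tunneling: 0.08 × 0.07 = 0.0056
  DDoS probe: 0.38 × 0.24 = 0.0912
  ransomware staging: 0.07 × 0.64 = 0.0448
The unnormalized weights sum to 0.5458.
P(DDoS probe | evidence) = 0.0912 / 0.5458 ≈ 0.167.

0.167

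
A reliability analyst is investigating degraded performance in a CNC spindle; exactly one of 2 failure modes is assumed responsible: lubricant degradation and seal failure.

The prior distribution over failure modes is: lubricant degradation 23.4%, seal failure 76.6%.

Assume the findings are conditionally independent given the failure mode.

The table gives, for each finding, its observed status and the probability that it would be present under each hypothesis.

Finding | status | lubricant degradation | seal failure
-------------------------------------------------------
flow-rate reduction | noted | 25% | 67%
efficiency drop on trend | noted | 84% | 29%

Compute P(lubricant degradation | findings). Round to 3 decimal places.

0.248

By Bayes' rule with conditional independence, the unnormalized weight for each hypothesis is prior × ∏ likelihoods:
  lubricant degradation: 0.234 × 0.25 × 0.84 = 0.04914
  seal failure: 0.766 × 0.67 × 0.29 = 0.14883
Normalizing constant Z = 0.04914 + 0.14883 = 0.19797.
P(lubricant degradation | evidence) = 0.04914 / 0.19797 ≈ 0.248.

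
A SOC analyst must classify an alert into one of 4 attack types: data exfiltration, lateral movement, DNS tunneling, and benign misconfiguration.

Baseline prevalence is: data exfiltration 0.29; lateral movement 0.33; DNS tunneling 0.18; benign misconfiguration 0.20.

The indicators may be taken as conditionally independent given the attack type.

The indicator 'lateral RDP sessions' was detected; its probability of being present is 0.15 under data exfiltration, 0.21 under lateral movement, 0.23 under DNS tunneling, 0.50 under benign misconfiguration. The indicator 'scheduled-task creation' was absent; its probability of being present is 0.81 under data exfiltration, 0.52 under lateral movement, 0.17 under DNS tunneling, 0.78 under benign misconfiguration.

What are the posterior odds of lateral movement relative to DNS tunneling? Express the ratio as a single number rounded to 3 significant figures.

The normalizing constant cancels in an odds ratio, so compute prior × likelihood for the two hypotheses only (using 1 − P(present | H) for each absent indicator):
  lateral movement: 0.33 × 0.21 × (1 − 0.52) = 0.033264
  DNS tunneling: 0.18 × 0.23 × (1 − 0.17) = 0.034362
Odds(lateral movement : DNS tunneling) = 0.033264 / 0.034362 ≈ 0.968.

0.968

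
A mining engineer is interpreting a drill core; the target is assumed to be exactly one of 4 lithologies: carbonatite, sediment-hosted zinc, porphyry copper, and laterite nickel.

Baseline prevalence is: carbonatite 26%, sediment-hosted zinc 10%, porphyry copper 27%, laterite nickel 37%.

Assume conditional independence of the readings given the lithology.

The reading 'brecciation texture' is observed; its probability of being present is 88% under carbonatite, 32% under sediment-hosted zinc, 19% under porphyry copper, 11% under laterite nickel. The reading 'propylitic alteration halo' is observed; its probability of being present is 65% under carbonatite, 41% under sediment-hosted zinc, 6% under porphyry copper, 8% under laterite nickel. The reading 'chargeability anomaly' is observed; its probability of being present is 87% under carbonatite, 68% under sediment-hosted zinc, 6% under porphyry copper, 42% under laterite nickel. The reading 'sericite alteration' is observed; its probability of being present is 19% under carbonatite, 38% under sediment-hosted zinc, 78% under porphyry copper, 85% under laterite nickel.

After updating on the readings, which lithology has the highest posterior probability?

carbonatite

By Bayes' rule with conditional independence, the unnormalized weight for each hypothesis is prior × ∏ likelihoods:
  carbonatite: 0.26 × 0.88 × 0.65 × 0.87 × 0.19 = 0.024583
  sediment-hosted zinc: 0.10 × 0.32 × 0.41 × 0.68 × 0.38 = 0.0033902
  porphyry copper: 0.27 × 0.19 × 0.06 × 0.06 × 0.78 = 0.00014405
  laterite nickel: 0.37 × 0.11 × 0.08 × 0.42 × 0.85 = 0.0011624
The unnormalized weights sum to 0.02928.
P(carbonatite | evidence) ≈ 0.024583 / 0.02928 ≈ 0.840
P(sediment-hosted zinc | evidence) ≈ 0.0033902 / 0.02928 ≈ 0.116
P(porphyry copper | evidence) ≈ 0.00014405 / 0.02928 ≈ 0.005
P(laterite nickel | evidence) ≈ 0.0011624 / 0.02928 ≈ 0.040
The largest is 0.840, so carbonatite is most probable.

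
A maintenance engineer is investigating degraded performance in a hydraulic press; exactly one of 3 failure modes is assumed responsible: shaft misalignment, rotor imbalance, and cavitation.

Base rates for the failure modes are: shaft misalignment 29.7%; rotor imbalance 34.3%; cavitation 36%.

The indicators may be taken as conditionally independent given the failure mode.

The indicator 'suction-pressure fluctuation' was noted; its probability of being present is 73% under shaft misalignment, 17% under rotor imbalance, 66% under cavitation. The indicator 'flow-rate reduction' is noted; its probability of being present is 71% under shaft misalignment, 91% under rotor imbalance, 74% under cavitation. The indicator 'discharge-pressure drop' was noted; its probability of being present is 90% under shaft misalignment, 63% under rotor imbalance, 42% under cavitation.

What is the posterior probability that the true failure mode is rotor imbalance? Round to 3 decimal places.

0.136

By Bayes' rule with conditional independence, the unnormalized weight for each hypothesis is prior × ∏ likelihoods:
  shaft misalignment: 0.297 × 0.73 × 0.71 × 0.90 = 0.13854
  rotor imbalance: 0.343 × 0.17 × 0.91 × 0.63 = 0.033429
  cavitation: 0.360 × 0.66 × 0.74 × 0.42 = 0.073846
Marginal likelihood of the evidence = 0.24582.
P(rotor imbalance | evidence) = 0.033429 / 0.24582 ≈ 0.136.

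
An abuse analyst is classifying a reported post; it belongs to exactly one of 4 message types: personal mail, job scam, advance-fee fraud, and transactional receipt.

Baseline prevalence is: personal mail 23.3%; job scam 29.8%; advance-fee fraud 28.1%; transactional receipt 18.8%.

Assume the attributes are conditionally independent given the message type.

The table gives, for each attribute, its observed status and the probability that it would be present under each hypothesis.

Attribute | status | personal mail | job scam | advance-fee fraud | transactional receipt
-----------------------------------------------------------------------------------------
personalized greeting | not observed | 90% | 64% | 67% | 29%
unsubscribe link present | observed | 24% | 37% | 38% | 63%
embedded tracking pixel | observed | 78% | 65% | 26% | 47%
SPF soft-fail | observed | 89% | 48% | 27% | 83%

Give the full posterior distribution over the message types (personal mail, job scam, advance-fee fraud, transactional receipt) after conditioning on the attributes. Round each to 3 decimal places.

0.075, 0.240, 0.048, 0.636

Multiply each prior by the joint likelihood of the attribute pattern (using 1 − P(present | H) for each absent attribute):
  personal mail: 0.233 × (1 − 0.90) × 0.24 × 0.78 × 0.89 = 0.003882
  job scam: 0.298 × (1 − 0.64) × 0.37 × 0.65 × 0.48 = 0.012384
  advance-fee fraud: 0.281 × (1 − 0.67) × 0.38 × 0.26 × 0.27 = 0.0024737
  transactional receipt: 0.188 × (1 − 0.29) × 0.63 × 0.47 × 0.83 = 0.032804
Marginal likelihood of the evidence = 0.051544.
P(personal mail | evidence) = 0.003882 / 0.051544 ≈ 0.075
P(job scam | evidence) = 0.012384 / 0.051544 ≈ 0.240
P(advance-fee fraud | evidence) = 0.0024737 / 0.051544 ≈ 0.048
P(transactional receipt | evidence) = 0.032804 / 0.051544 ≈ 0.636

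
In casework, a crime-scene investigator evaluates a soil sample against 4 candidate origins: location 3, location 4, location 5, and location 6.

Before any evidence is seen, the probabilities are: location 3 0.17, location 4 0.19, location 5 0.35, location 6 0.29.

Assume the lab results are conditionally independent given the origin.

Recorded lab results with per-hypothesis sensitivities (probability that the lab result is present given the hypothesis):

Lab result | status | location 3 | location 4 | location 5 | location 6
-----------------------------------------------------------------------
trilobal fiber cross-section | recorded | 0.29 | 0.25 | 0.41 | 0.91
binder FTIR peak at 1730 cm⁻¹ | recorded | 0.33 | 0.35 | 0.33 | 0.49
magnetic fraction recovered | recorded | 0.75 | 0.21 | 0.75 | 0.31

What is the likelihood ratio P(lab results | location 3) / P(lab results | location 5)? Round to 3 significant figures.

Joint likelihood of the lab result pattern under each hypothesis:
  location 3: 0.29 × 0.33 × 0.75 = 0.071775
  location 5: 0.41 × 0.33 × 0.75 = 0.10148
Bayes factor = 0.071775 / 0.10148 ≈ 0.707

0.707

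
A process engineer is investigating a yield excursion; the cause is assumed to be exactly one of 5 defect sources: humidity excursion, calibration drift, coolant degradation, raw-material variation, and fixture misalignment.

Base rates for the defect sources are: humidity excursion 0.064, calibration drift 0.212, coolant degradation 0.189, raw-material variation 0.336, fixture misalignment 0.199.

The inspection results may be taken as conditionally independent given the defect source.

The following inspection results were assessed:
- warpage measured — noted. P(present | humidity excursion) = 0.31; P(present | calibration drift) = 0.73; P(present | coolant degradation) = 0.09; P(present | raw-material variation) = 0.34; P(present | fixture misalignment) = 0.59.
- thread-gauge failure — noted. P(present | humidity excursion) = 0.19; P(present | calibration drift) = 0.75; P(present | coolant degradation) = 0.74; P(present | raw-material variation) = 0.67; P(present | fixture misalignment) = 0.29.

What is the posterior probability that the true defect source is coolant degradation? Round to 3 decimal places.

0.052

For each hypothesis, the unnormalized posterior weight is prior × product of the inspection result likelihoods:
  humidity excursion: 0.064 × 0.31 × 0.19 = 0.0037696
  calibration drift: 0.212 × 0.73 × 0.75 = 0.11607
  coolant degradation: 0.189 × 0.09 × 0.74 = 0.012587
  raw-material variation: 0.336 × 0.34 × 0.67 = 0.076541
  fixture misalignment: 0.199 × 0.59 × 0.29 = 0.034049
The unnormalized weights sum to 0.24302.
P(coolant degradation | evidence) = 0.012587 / 0.24302 ≈ 0.052.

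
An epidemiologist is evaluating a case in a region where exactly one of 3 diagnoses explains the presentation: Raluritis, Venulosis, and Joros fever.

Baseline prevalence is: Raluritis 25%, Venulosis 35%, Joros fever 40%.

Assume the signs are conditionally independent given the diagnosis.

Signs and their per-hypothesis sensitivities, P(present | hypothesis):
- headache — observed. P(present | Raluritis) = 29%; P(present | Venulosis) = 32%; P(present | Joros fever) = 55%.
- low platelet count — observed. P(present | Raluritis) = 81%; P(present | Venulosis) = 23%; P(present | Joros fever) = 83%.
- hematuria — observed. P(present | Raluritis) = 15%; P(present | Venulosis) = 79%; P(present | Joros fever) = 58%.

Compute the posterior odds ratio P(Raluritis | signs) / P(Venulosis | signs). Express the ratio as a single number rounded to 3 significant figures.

The normalizing constant cancels in an odds ratio, so compute prior × likelihood for the two hypotheses only:
  Raluritis: 0.25 × 0.29 × 0.81 × 0.15 = 0.0088087
  Venulosis: 0.35 × 0.32 × 0.23 × 0.79 = 0.02035
Posterior odds = 0.0088087 / 0.02035 ≈ 0.433.

0.433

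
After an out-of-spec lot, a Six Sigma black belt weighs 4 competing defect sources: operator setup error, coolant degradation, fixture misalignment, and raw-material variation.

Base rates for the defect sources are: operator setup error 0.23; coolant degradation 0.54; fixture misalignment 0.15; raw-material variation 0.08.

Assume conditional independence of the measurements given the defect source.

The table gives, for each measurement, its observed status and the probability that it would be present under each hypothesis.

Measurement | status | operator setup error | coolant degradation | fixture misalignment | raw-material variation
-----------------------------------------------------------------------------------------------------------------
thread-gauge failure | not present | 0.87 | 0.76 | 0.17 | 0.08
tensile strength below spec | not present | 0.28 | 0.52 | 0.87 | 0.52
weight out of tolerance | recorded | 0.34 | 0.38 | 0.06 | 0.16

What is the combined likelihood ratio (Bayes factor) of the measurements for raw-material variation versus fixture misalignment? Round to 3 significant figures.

10.9

Take the product of per-measurement likelihoods under each hypothesis (using 1 − P(present | H) for each absent measurement), then divide.
  raw-material variation: (1 − 0.08) × (1 − 0.52) × 0.16 = 0.070656
  fixture misalignment: (1 − 0.17) × (1 − 0.87) × 0.06 = 0.006474
Bayes factor = 0.070656 / 0.006474 ≈ 10.9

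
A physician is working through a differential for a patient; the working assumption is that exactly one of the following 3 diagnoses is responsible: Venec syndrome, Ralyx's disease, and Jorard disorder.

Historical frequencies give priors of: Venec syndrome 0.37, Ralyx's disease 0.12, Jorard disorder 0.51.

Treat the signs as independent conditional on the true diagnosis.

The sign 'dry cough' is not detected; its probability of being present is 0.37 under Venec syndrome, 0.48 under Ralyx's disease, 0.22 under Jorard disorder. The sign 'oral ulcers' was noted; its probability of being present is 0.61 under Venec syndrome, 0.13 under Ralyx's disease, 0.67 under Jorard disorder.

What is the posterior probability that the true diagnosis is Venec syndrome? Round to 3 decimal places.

0.341

For each hypothesis, the unnormalized posterior weight is prior × product of the sign likelihoods (using 1 − P(present | H) for each absent sign):
  Venec syndrome: 0.37 × (1 − 0.37) × 0.61 = 0.14219
  Ralyx's disease: 0.12 × (1 − 0.48) × 0.13 = 0.008112
  Jorard disorder: 0.51 × (1 − 0.22) × 0.67 = 0.26653
Normalizing constant Z = 0.14219 + 0.008112 + 0.26653 = 0.41683.
P(Venec syndrome | evidence) = 0.14219 / 0.41683 ≈ 0.341.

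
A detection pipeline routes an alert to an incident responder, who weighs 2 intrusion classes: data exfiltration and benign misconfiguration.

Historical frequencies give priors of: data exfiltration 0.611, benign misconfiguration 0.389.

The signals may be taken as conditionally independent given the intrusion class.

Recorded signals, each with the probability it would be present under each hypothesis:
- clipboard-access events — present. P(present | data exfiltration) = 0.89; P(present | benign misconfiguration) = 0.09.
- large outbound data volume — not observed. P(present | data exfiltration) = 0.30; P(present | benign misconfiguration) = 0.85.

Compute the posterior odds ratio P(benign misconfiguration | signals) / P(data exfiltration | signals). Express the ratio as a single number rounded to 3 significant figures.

0.0138

Unnormalized posterior weight (prior times the signal likelihoods) for each of the two hypotheses (using 1 − P(present | H) for each absent signal):
  benign misconfiguration: 0.389 × 0.09 × (1 − 0.85) = 0.0052515
  data exfiltration: 0.611 × 0.89 × (1 − 0.30) = 0.38065
Posterior odds = 0.0052515 / 0.38065 ≈ 0.0138.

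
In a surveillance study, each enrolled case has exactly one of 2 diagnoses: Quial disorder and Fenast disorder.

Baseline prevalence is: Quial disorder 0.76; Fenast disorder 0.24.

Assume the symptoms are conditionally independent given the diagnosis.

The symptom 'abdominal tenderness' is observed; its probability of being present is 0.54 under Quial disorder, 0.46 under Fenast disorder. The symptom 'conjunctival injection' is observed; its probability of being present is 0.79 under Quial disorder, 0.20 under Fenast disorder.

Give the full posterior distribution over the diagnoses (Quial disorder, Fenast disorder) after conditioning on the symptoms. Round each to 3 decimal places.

For each hypothesis, the unnormalized posterior weight is prior × product of the symptom likelihoods:
  Quial disorder: 0.76 × 0.54 × 0.79 = 0.32422
  Fenast disorder: 0.24 × 0.46 × 0.20 = 0.02208
Normalizing constant Z = 0.32422 + 0.02208 = 0.3463.
P(Quial disorder | evidence) = 0.32422 / 0.3463 ≈ 0.936
P(Fenast disorder | evidence) = 0.02208 / 0.3463 ≈ 0.064

0.936, 0.064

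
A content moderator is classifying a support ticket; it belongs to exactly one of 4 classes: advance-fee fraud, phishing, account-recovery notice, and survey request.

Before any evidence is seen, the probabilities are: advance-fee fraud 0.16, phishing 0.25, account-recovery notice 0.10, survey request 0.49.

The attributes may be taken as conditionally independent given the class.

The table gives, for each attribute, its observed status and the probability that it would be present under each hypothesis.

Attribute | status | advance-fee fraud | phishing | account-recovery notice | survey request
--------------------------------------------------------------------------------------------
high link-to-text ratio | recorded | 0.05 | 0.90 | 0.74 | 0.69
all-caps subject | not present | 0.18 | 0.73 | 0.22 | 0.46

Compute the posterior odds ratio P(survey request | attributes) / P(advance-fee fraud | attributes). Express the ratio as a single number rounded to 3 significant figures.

Unnormalized posterior weight (prior times the attribute likelihoods) for each of the two hypotheses (using 1 − P(present | H) for each absent attribute):
  survey request: 0.49 × 0.69 × (1 − 0.46) = 0.18257
  advance-fee fraud: 0.16 × 0.05 × (1 − 0.18) = 0.00656
Posterior odds = 0.18257 / 0.00656 ≈ 27.8.

27.8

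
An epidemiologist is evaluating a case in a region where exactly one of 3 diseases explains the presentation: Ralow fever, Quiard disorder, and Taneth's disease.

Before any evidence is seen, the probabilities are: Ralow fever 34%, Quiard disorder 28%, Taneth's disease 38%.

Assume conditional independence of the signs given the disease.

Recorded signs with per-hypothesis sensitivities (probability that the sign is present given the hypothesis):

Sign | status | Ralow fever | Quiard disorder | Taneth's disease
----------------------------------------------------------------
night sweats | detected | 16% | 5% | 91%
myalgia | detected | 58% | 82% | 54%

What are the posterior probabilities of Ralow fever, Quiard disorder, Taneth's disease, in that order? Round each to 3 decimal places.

For each hypothesis, the unnormalized posterior weight is prior × product of the sign likelihoods:
  Ralow fever: 0.34 × 0.16 × 0.58 = 0.031552
  Quiard disorder: 0.28 × 0.05 × 0.82 = 0.01148
  Taneth's disease: 0.38 × 0.91 × 0.54 = 0.18673
The unnormalized weights sum to 0.22976.
P(Ralow fever | evidence) = 0.031552 / 0.22976 ≈ 0.137
P(Quiard disorder | evidence) = 0.01148 / 0.22976 ≈ 0.050
P(Taneth's disease | evidence) = 0.18673 / 0.22976 ≈ 0.813

0.137, 0.050, 0.813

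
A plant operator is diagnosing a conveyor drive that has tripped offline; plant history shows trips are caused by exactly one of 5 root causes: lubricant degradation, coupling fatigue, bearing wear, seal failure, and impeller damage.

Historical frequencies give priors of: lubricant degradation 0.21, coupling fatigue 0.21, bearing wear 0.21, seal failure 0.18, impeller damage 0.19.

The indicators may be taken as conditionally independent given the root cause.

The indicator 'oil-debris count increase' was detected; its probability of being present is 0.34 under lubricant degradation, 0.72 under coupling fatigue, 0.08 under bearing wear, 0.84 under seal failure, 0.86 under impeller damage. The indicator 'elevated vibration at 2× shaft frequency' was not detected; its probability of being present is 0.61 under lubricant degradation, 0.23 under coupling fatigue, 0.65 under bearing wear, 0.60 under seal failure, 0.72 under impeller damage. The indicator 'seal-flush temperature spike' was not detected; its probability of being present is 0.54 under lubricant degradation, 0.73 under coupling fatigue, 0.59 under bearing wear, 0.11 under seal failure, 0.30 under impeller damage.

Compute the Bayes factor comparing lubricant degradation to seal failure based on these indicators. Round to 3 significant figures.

The Bayes factor is the ratio of the joint likelihoods of the indicator pattern under the two hypotheses (using 1 − P(present | H) for each absent indicator).
  lubricant degradation: 0.34 × (1 − 0.61) × (1 − 0.54) = 0.060996
  seal failure: 0.84 × (1 − 0.60) × (1 − 0.11) = 0.29904
Bayes factor = 0.060996 / 0.29904 ≈ 0.204

0.204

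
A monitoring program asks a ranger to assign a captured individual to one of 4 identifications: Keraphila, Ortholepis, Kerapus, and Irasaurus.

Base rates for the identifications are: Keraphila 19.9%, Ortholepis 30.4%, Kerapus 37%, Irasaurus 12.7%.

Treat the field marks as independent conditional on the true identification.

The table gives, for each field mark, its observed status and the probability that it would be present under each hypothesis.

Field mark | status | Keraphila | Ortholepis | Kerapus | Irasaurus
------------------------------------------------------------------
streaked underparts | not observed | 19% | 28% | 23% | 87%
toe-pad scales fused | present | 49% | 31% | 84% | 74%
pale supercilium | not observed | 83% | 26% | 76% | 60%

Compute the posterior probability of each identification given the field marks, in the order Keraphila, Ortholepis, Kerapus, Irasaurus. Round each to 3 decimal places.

By Bayes' rule with conditional independence, the unnormalized weight for each hypothesis is prior × ∏ likelihoods (using 1 − P(present | H) for each absent field mark):
  Keraphila: 0.199 × (1 − 0.19) × 0.49 × (1 − 0.83) = 0.013427
  Ortholepis: 0.304 × (1 − 0.28) × 0.31 × (1 − 0.26) = 0.050211
  Kerapus: 0.370 × (1 − 0.23) × 0.84 × (1 − 0.76) = 0.057436
  Irasaurus: 0.127 × (1 − 0.87) × 0.74 × (1 − 0.60) = 0.004887
The unnormalized weights sum to 0.12596.
P(Keraphila | evidence) = 0.013427 / 0.12596 ≈ 0.107
P(Ortholepis | evidence) = 0.050211 / 0.12596 ≈ 0.399
P(Kerapus | evidence) = 0.057436 / 0.12596 ≈ 0.456
P(Irasaurus | evidence) = 0.004887 / 0.12596 ≈ 0.039

0.107, 0.399, 0.456, 0.039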